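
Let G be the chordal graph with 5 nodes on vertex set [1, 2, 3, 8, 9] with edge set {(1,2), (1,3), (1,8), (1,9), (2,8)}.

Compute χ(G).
Clique number ω(G) = 3 (lower bound: χ ≥ ω).
The clique on [1, 2, 8] has size 3, forcing χ ≥ 3, and the coloring below uses 3 colors, so χ(G) = 3.
A valid 3-coloring: color 1: [1]; color 2: [3, 8, 9]; color 3: [2].

χ(G) = 3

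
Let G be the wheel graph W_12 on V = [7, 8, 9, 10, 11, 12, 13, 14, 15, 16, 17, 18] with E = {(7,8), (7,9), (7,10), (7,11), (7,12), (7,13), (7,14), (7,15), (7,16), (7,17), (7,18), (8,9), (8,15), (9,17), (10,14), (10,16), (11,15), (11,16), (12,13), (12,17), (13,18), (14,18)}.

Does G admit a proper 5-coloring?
Yes, G is 5-colorable

A valid 5-coloring: color 1: [7]; color 2: [8, 10, 11, 13, 17]; color 3: [9, 12, 14, 15, 16]; color 4: [18].
(χ(G) = 4 ≤ 5.)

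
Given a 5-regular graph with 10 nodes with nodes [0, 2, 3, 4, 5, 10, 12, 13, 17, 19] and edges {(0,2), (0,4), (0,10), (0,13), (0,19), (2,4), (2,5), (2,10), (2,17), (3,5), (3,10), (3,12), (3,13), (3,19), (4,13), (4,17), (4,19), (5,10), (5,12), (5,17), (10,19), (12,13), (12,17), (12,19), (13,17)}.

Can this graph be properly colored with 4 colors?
Yes, G is 4-colorable

A valid 4-coloring: color 1: [4, 10, 12]; color 2: [0, 3, 17]; color 3: [2, 13, 19]; color 4: [5].
(χ(G) = 4 ≤ 4.)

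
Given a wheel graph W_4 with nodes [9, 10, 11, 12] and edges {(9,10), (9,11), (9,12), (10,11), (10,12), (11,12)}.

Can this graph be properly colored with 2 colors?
The clique on vertices [9, 10, 11, 12] has size 4 > 2, so it alone needs 4 colors.

No, G is not 2-colorable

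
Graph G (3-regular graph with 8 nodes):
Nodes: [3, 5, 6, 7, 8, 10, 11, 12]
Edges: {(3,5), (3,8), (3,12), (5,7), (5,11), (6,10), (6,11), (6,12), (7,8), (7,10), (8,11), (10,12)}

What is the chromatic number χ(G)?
Clique number ω(G) = 3 (lower bound: χ ≥ ω).
The clique on [6, 10, 12] has size 3, forcing χ ≥ 3, and the coloring below uses 3 colors, so χ(G) = 3.
A valid 3-coloring: color 1: [5, 8, 10]; color 2: [7, 11, 12]; color 3: [3, 6].

χ(G) = 3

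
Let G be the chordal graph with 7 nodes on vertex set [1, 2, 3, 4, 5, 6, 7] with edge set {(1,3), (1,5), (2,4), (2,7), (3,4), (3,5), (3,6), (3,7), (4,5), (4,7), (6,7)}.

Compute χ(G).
χ(G) = 3

Clique number ω(G) = 3 (lower bound: χ ≥ ω).
The clique on [2, 4, 7] has size 3, forcing χ ≥ 3, and the coloring below uses 3 colors, so χ(G) = 3.
A valid 3-coloring: color 1: [2, 3]; color 2: [5, 7]; color 3: [1, 4, 6].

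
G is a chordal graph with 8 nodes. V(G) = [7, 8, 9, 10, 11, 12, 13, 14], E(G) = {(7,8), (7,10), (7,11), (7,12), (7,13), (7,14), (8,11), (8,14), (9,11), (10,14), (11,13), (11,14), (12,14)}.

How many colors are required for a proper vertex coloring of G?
Clique number ω(G) = 4 (lower bound: χ ≥ ω).
The clique on [7, 8, 11, 14] has size 4, forcing χ ≥ 4, and the coloring below uses 4 colors, so χ(G) = 4.
A valid 4-coloring: color 1: [7, 9]; color 2: [10, 11, 12]; color 3: [13, 14]; color 4: [8].

χ(G) = 4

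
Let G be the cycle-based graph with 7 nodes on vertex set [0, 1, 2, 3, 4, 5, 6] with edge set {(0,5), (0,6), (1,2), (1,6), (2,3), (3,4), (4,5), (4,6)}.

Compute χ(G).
Clique number ω(G) = 2 (lower bound: χ ≥ ω).
Odd cycle [4, 6, 1, 2, 3] needs 3 colors (χ ≥ 3).
The coloring below uses 3 colors, so χ(G) = 3.
A valid 3-coloring: color 1: [0, 2, 4]; color 2: [3, 5, 6]; color 3: [1].

χ(G) = 3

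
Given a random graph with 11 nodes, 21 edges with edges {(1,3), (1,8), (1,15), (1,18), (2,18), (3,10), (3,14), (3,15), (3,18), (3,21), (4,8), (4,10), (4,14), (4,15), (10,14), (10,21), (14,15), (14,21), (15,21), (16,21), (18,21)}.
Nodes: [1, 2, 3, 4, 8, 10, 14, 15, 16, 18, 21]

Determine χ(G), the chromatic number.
Clique number ω(G) = 4 (lower bound: χ ≥ ω).
The clique on [3, 10, 14, 21] has size 4, forcing χ ≥ 4, and the coloring below uses 4 colors, so χ(G) = 4.
A valid 4-coloring: color 1: [1, 2, 4, 21]; color 2: [3, 8, 16]; color 3: [10, 15, 18]; color 4: [14].

χ(G) = 4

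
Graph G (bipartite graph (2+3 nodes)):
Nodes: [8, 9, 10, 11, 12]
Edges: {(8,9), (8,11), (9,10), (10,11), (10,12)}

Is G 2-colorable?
A valid 2-coloring: color 1: [8, 10]; color 2: [9, 11, 12].
(χ(G) = 2 ≤ 2.)

Yes, G is 2-colorable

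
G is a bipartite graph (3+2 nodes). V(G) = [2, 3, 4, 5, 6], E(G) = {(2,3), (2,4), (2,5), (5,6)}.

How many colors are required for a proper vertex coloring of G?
Clique number ω(G) = 2 (lower bound: χ ≥ ω).
The graph is bipartite (no odd cycle), so 2 colors suffice: χ(G) = 2.
A valid 2-coloring: color 1: [2, 6]; color 2: [3, 4, 5].

χ(G) = 2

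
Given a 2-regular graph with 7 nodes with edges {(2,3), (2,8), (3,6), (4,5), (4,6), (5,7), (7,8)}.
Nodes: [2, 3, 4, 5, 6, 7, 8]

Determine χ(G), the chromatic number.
χ(G) = 3

Clique number ω(G) = 2 (lower bound: χ ≥ ω).
Odd cycle [6, 4, 5, 7, 8, 2, 3] needs 3 colors (χ ≥ 3).
The coloring below uses 3 colors, so χ(G) = 3.
A valid 3-coloring: color 1: [2, 6, 7]; color 2: [3, 5, 8]; color 3: [4].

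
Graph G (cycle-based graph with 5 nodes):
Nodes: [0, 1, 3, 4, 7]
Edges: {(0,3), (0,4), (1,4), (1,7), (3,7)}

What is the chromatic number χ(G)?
χ(G) = 3

Clique number ω(G) = 2 (lower bound: χ ≥ ω).
Odd cycle [7, 1, 4, 0, 3] needs 3 colors (χ ≥ 3).
The coloring below uses 3 colors, so χ(G) = 3.
A valid 3-coloring: color 1: [0, 7]; color 2: [1, 3]; color 3: [4].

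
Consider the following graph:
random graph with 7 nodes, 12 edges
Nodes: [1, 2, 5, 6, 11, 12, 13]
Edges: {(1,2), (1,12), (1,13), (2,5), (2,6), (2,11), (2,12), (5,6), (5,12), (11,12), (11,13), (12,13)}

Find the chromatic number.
Clique number ω(G) = 3 (lower bound: χ ≥ ω).
The clique on [1, 2, 12] has size 3, forcing χ ≥ 3, and the coloring below uses 3 colors, so χ(G) = 3.
A valid 3-coloring: color 1: [6, 12]; color 2: [2, 13]; color 3: [1, 5, 11].

χ(G) = 3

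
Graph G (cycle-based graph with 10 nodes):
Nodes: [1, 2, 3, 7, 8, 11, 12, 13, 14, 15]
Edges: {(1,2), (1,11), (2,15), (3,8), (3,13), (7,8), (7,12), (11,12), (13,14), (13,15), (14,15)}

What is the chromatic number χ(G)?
χ(G) = 3

Clique number ω(G) = 3 (lower bound: χ ≥ ω).
The clique on [13, 14, 15] has size 3, forcing χ ≥ 3, and the coloring below uses 3 colors, so χ(G) = 3.
A valid 3-coloring: color 1: [2, 8, 12, 13]; color 2: [1, 3, 7, 15]; color 3: [11, 14].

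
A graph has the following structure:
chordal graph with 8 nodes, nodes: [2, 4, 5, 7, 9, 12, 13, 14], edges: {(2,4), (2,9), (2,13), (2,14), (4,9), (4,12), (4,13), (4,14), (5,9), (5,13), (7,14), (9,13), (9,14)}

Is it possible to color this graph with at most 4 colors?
Yes, G is 4-colorable

A valid 4-coloring: color 1: [7, 9, 12]; color 2: [4, 5]; color 3: [13, 14]; color 4: [2].
(χ(G) = 4 ≤ 4.)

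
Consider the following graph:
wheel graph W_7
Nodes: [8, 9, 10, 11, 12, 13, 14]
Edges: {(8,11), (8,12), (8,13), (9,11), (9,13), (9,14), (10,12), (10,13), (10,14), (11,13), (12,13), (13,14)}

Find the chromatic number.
Clique number ω(G) = 3 (lower bound: χ ≥ ω).
The clique on [8, 11, 13] has size 3, forcing χ ≥ 3, and the coloring below uses 3 colors, so χ(G) = 3.
A valid 3-coloring: color 1: [13]; color 2: [8, 9, 10]; color 3: [11, 12, 14].

χ(G) = 3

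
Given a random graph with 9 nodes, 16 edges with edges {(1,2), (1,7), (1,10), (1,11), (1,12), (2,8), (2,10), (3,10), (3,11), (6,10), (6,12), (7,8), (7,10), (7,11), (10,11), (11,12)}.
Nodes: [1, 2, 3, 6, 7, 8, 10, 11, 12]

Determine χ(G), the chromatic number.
Clique number ω(G) = 4 (lower bound: χ ≥ ω).
The clique on [1, 7, 10, 11] has size 4, forcing χ ≥ 4, and the coloring below uses 4 colors, so χ(G) = 4.
A valid 4-coloring: color 1: [8, 10, 12]; color 2: [2, 6, 11]; color 3: [1, 3]; color 4: [7].

χ(G) = 4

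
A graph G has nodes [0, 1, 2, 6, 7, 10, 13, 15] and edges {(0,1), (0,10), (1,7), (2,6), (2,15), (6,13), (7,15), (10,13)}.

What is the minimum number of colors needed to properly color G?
χ(G) = 2

Clique number ω(G) = 2 (lower bound: χ ≥ ω).
The graph is bipartite (no odd cycle), so 2 colors suffice: χ(G) = 2.
A valid 2-coloring: color 1: [1, 6, 10, 15]; color 2: [0, 2, 7, 13].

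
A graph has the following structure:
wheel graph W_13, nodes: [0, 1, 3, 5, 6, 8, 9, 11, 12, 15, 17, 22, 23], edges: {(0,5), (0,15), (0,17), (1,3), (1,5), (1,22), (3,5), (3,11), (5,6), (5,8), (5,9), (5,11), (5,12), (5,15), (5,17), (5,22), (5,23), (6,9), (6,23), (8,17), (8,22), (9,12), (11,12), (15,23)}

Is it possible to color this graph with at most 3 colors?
Yes, G is 3-colorable

A valid 3-coloring: color 1: [5]; color 2: [3, 6, 12, 15, 17, 22]; color 3: [0, 1, 8, 9, 11, 23].
(χ(G) = 3 ≤ 3.)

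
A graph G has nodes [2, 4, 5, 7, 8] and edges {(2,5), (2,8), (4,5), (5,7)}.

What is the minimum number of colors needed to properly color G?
Clique number ω(G) = 2 (lower bound: χ ≥ ω).
The graph is bipartite (no odd cycle), so 2 colors suffice: χ(G) = 2.
A valid 2-coloring: color 1: [5, 8]; color 2: [2, 4, 7].

χ(G) = 2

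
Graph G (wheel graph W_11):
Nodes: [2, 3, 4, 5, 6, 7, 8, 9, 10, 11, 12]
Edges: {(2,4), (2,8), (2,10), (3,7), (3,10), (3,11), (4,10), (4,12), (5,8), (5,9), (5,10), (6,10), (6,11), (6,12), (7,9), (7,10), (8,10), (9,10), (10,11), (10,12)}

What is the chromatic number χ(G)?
Clique number ω(G) = 3 (lower bound: χ ≥ ω).
The clique on [2, 8, 10] has size 3, forcing χ ≥ 3, and the coloring below uses 3 colors, so χ(G) = 3.
A valid 3-coloring: color 1: [10]; color 2: [2, 5, 7, 11, 12]; color 3: [3, 4, 6, 8, 9].

χ(G) = 3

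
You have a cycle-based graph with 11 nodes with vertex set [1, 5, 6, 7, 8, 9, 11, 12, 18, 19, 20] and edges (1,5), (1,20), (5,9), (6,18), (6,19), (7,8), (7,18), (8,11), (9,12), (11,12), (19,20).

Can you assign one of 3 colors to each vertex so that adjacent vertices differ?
A valid 3-coloring: color 1: [1, 8, 9, 18, 19]; color 2: [5, 6, 7, 12, 20]; color 3: [11].
(χ(G) = 3 ≤ 3.)

Yes, G is 3-colorable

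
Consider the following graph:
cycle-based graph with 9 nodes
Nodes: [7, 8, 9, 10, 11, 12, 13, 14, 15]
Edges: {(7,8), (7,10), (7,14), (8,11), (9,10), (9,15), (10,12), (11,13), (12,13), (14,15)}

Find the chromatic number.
χ(G) = 3

Clique number ω(G) = 2 (lower bound: χ ≥ ω).
Odd cycle [7, 14, 15, 9, 10] needs 3 colors (χ ≥ 3).
The coloring below uses 3 colors, so χ(G) = 3.
A valid 3-coloring: color 1: [8, 10, 13, 14]; color 2: [7, 9, 11, 12]; color 3: [15].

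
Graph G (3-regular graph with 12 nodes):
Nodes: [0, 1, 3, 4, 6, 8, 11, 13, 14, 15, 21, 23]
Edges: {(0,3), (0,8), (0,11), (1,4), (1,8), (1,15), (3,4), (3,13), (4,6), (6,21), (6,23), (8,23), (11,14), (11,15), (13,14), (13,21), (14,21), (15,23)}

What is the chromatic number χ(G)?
Clique number ω(G) = 3 (lower bound: χ ≥ ω).
The clique on [13, 14, 21] has size 3, forcing χ ≥ 3, and the coloring below uses 3 colors, so χ(G) = 3.
A valid 3-coloring: color 1: [0, 6, 13, 15]; color 2: [1, 3, 11, 21, 23]; color 3: [4, 8, 14].

χ(G) = 3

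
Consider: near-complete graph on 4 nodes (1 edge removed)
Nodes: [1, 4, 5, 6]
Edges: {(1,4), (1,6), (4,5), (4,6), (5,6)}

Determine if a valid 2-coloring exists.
No, G is not 2-colorable

The clique on vertices [1, 4, 6] has size 3 > 2, so it alone needs 3 colors.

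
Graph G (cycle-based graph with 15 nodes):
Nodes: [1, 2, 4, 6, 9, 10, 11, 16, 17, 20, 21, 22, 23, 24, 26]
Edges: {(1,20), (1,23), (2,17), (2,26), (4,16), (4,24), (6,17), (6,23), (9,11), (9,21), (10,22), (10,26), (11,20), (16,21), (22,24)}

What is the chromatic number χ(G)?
χ(G) = 3

Clique number ω(G) = 2 (lower bound: χ ≥ ω).
Odd cycle [20, 1, 23, 6, 17, 2, 26, 10, 22, 24, 4, 16, 21, 9, 11] needs 3 colors (χ ≥ 3).
The coloring below uses 3 colors, so χ(G) = 3.
A valid 3-coloring: color 1: [4, 9, 17, 20, 22, 23, 26]; color 2: [1, 2, 6, 10, 11, 16, 24]; color 3: [21].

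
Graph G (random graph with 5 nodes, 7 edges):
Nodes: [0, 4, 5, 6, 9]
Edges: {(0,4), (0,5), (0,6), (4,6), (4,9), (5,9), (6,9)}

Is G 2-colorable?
The clique on vertices [0, 4, 6] has size 3 > 2, so it alone needs 3 colors.

No, G is not 2-colorable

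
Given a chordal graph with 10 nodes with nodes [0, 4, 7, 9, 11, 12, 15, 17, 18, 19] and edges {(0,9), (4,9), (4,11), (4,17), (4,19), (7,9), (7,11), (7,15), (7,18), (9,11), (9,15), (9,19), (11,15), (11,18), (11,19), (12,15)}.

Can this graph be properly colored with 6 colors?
A valid 6-coloring: color 1: [0, 11, 12, 17]; color 2: [9, 18]; color 3: [4, 7]; color 4: [15, 19].
(χ(G) = 4 ≤ 6.)

Yes, G is 6-colorable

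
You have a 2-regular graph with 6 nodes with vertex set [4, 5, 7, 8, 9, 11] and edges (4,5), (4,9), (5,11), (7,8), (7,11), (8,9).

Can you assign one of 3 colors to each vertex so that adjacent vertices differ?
Yes, G is 3-colorable

A valid 3-coloring: color 1: [4, 8, 11]; color 2: [5, 7, 9].
(χ(G) = 2 ≤ 3.)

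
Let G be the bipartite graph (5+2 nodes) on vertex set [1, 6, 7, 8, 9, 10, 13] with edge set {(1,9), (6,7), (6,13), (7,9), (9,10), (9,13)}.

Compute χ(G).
χ(G) = 2

Clique number ω(G) = 2 (lower bound: χ ≥ ω).
The graph is bipartite (no odd cycle), so 2 colors suffice: χ(G) = 2.
A valid 2-coloring: color 1: [6, 8, 9]; color 2: [1, 7, 10, 13].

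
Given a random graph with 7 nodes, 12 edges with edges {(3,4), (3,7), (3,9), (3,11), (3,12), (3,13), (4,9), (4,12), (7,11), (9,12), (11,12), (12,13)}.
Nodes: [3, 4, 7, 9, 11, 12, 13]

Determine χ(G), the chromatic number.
Clique number ω(G) = 4 (lower bound: χ ≥ ω).
The clique on [3, 4, 9, 12] has size 4, forcing χ ≥ 4, and the coloring below uses 4 colors, so χ(G) = 4.
A valid 4-coloring: color 1: [3]; color 2: [7, 12]; color 3: [9, 11, 13]; color 4: [4].

χ(G) = 4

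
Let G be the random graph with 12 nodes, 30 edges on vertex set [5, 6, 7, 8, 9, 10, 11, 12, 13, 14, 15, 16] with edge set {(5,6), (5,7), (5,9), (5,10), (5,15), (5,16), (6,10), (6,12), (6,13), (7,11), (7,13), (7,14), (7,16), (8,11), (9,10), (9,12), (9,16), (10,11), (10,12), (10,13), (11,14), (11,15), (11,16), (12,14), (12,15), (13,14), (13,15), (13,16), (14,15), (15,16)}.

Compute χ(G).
χ(G) = 3

Clique number ω(G) = 3 (lower bound: χ ≥ ω).
The clique on [5, 9, 16] has size 3, forcing χ ≥ 3, and the coloring below uses 3 colors, so χ(G) = 3.
A valid 3-coloring: color 1: [5, 11, 12, 13]; color 2: [8, 10, 14, 16]; color 3: [6, 7, 9, 15].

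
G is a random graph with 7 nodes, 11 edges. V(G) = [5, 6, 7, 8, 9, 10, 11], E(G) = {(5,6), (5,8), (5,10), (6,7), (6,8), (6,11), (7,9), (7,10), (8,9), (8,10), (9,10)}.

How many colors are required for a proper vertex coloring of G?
Clique number ω(G) = 3 (lower bound: χ ≥ ω).
The clique on [8, 9, 10] has size 3, forcing χ ≥ 3, and the coloring below uses 3 colors, so χ(G) = 3.
A valid 3-coloring: color 1: [7, 8, 11]; color 2: [6, 10]; color 3: [5, 9].

χ(G) = 3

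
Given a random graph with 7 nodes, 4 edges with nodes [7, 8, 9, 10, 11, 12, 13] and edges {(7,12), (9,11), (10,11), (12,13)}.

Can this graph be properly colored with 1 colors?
No, G is not 1-colorable

Edge (7,12) forces its endpoints to differ, so 1 color is not enough.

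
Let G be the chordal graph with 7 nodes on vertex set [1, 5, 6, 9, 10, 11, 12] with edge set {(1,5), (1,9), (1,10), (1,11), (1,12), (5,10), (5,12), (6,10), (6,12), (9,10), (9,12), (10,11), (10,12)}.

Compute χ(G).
Clique number ω(G) = 4 (lower bound: χ ≥ ω).
The clique on [1, 9, 10, 12] has size 4, forcing χ ≥ 4, and the coloring below uses 4 colors, so χ(G) = 4.
A valid 4-coloring: color 1: [10]; color 2: [1, 6]; color 3: [11, 12]; color 4: [5, 9].

χ(G) = 4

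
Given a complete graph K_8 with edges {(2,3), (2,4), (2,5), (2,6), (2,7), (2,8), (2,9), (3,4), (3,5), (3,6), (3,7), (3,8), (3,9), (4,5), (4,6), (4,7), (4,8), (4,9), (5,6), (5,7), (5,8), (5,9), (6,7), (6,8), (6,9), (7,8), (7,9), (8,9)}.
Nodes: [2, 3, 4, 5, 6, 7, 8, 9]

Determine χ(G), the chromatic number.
Clique number ω(G) = 8 (lower bound: χ ≥ ω).
The clique on [2, 3, 4, 5, 6, 7, 8, 9] has size 8, forcing χ ≥ 8, and the coloring below uses 8 colors, so χ(G) = 8.
A valid 8-coloring: color 1: [5]; color 2: [3]; color 3: [9]; color 4: [7]; color 5: [8]; color 6: [2]; color 7: [4]; color 8: [6].

χ(G) = 8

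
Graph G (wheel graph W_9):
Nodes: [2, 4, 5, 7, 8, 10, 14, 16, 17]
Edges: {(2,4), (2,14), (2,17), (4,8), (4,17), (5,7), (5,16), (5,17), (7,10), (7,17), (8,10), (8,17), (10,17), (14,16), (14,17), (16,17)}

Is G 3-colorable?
Yes, G is 3-colorable

A valid 3-coloring: color 1: [17]; color 2: [2, 7, 8, 16]; color 3: [4, 5, 10, 14].
(χ(G) = 3 ≤ 3.)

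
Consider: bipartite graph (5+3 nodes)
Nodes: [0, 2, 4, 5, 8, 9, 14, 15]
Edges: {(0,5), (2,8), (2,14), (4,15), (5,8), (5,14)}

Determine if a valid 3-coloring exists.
Yes, G is 3-colorable

A valid 3-coloring: color 1: [2, 4, 5, 9]; color 2: [0, 8, 14, 15].
(χ(G) = 2 ≤ 3.)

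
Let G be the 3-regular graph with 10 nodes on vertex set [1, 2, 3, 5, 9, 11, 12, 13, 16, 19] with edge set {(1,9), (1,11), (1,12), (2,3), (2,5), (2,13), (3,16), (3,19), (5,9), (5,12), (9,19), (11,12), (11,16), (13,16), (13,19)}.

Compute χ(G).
Clique number ω(G) = 3 (lower bound: χ ≥ ω).
The clique on [1, 11, 12] has size 3, forcing χ ≥ 3, and the coloring below uses 3 colors, so χ(G) = 3.
A valid 3-coloring: color 1: [2, 9, 12, 16]; color 2: [1, 3, 5, 13]; color 3: [11, 19].

χ(G) = 3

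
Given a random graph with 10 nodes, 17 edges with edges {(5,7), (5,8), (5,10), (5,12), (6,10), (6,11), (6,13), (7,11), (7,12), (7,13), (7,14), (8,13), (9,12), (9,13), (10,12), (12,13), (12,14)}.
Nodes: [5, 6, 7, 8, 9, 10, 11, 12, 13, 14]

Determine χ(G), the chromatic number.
Clique number ω(G) = 3 (lower bound: χ ≥ ω).
The clique on [9, 12, 13] has size 3, forcing χ ≥ 3, and the coloring below uses 3 colors, so χ(G) = 3.
A valid 3-coloring: color 1: [6, 8, 12]; color 2: [7, 9, 10]; color 3: [5, 11, 13, 14].

χ(G) = 3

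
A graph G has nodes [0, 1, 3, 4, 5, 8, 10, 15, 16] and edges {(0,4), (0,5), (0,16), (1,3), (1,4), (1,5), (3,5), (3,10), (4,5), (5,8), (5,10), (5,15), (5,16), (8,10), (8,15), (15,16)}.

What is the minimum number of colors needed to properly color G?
χ(G) = 3

Clique number ω(G) = 3 (lower bound: χ ≥ ω).
The clique on [0, 5, 16] has size 3, forcing χ ≥ 3, and the coloring below uses 3 colors, so χ(G) = 3.
A valid 3-coloring: color 1: [5]; color 2: [3, 4, 8, 16]; color 3: [0, 1, 10, 15].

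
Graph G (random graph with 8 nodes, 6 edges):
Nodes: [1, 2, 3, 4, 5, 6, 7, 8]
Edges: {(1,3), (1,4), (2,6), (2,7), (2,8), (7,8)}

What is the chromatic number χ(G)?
Clique number ω(G) = 3 (lower bound: χ ≥ ω).
The clique on [2, 7, 8] has size 3, forcing χ ≥ 3, and the coloring below uses 3 colors, so χ(G) = 3.
A valid 3-coloring: color 1: [1, 2, 5]; color 2: [3, 4, 6, 7]; color 3: [8].

χ(G) = 3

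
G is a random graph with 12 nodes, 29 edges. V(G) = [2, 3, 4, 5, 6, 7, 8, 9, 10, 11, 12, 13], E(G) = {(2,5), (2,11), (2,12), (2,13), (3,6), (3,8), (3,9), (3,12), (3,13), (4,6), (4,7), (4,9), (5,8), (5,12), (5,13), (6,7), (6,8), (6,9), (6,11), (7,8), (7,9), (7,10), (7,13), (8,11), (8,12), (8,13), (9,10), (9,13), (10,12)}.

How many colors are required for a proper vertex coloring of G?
Clique number ω(G) = 4 (lower bound: χ ≥ ω).
The clique on [4, 6, 7, 9] has size 4, forcing χ ≥ 4, and the coloring below uses 4 colors, so χ(G) = 4.
A valid 4-coloring: color 1: [2, 8, 9]; color 2: [3, 5, 7, 11]; color 3: [6, 12, 13]; color 4: [4, 10].

χ(G) = 4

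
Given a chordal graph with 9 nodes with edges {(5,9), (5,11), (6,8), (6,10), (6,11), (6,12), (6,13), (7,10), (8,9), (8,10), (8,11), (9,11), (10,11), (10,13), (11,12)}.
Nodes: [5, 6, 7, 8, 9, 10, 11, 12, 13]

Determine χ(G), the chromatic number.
Clique number ω(G) = 4 (lower bound: χ ≥ ω).
The clique on [6, 8, 10, 11] has size 4, forcing χ ≥ 4, and the coloring below uses 4 colors, so χ(G) = 4.
A valid 4-coloring: color 1: [7, 11, 13]; color 2: [6, 9]; color 3: [5, 10, 12]; color 4: [8].

χ(G) = 4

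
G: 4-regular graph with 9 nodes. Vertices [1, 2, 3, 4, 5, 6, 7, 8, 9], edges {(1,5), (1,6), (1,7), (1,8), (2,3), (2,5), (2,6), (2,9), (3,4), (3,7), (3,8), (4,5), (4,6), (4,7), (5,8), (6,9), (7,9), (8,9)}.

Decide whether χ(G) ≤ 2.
No, G is not 2-colorable

The clique on vertices [1, 5, 8] has size 3 > 2, so it alone needs 3 colors.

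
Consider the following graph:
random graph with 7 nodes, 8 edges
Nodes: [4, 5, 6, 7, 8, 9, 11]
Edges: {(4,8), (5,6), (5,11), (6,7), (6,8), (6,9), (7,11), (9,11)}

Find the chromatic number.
χ(G) = 2

Clique number ω(G) = 2 (lower bound: χ ≥ ω).
The graph is bipartite (no odd cycle), so 2 colors suffice: χ(G) = 2.
A valid 2-coloring: color 1: [4, 6, 11]; color 2: [5, 7, 8, 9].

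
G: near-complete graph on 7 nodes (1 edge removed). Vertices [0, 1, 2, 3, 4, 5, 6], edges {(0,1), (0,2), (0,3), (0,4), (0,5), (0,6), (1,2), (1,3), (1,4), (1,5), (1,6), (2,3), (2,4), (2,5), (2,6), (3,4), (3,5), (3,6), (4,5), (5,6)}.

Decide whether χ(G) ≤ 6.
A valid 6-coloring: color 1: [3]; color 2: [0]; color 3: [1]; color 4: [5]; color 5: [2]; color 6: [4, 6].
(χ(G) = 6 ≤ 6.)

Yes, G is 6-colorable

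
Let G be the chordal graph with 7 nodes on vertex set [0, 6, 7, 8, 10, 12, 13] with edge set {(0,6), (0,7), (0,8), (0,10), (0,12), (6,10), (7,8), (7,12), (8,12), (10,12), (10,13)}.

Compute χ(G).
χ(G) = 4

Clique number ω(G) = 4 (lower bound: χ ≥ ω).
The clique on [0, 7, 8, 12] has size 4, forcing χ ≥ 4, and the coloring below uses 4 colors, so χ(G) = 4.
A valid 4-coloring: color 1: [0, 13]; color 2: [8, 10]; color 3: [6, 12]; color 4: [7].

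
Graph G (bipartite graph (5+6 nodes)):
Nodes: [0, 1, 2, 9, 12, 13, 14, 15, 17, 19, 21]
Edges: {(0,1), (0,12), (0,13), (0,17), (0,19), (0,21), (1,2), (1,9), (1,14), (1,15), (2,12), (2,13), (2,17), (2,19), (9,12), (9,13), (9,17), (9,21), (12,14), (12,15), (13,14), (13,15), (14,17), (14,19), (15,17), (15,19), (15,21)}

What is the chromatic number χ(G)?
Clique number ω(G) = 2 (lower bound: χ ≥ ω).
The graph is bipartite (no odd cycle), so 2 colors suffice: χ(G) = 2.
A valid 2-coloring: color 1: [0, 2, 9, 14, 15]; color 2: [1, 12, 13, 17, 19, 21].

χ(G) = 2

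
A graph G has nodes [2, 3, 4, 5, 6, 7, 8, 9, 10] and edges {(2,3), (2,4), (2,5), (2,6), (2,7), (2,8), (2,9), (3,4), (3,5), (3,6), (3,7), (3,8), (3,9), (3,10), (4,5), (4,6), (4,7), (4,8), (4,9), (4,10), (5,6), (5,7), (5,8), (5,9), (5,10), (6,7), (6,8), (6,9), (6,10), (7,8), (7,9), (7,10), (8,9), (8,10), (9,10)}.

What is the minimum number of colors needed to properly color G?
Clique number ω(G) = 8 (lower bound: χ ≥ ω).
The clique on [2, 3, 4, 5, 6, 7, 8, 9] has size 8, forcing χ ≥ 8, and the coloring below uses 8 colors, so χ(G) = 8.
A valid 8-coloring: color 1: [8]; color 2: [7]; color 3: [4]; color 4: [6]; color 5: [3]; color 6: [5]; color 7: [9]; color 8: [2, 10].

χ(G) = 8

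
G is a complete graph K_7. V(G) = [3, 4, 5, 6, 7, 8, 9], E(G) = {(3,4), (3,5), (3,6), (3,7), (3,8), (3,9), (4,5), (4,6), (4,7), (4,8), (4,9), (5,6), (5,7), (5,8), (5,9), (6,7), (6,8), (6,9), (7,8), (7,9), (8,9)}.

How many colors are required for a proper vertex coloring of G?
Clique number ω(G) = 7 (lower bound: χ ≥ ω).
The clique on [3, 4, 5, 6, 7, 8, 9] has size 7, forcing χ ≥ 7, and the coloring below uses 7 colors, so χ(G) = 7.
A valid 7-coloring: color 1: [5]; color 2: [6]; color 3: [7]; color 4: [4]; color 5: [8]; color 6: [9]; color 7: [3].

χ(G) = 7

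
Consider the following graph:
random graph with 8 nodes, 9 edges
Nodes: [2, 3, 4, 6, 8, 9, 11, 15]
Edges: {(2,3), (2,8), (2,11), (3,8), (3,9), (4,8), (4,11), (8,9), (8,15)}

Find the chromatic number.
Clique number ω(G) = 3 (lower bound: χ ≥ ω).
The clique on [3, 8, 9] has size 3, forcing χ ≥ 3, and the coloring below uses 3 colors, so χ(G) = 3.
A valid 3-coloring: color 1: [6, 8, 11]; color 2: [2, 4, 9, 15]; color 3: [3].

χ(G) = 3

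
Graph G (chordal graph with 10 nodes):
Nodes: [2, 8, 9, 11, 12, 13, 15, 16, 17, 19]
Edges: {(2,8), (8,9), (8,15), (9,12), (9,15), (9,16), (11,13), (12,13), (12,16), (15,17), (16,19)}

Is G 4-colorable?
A valid 4-coloring: color 1: [2, 9, 13, 17, 19]; color 2: [8, 11, 12]; color 3: [15, 16].
(χ(G) = 3 ≤ 4.)

Yes, G is 4-colorable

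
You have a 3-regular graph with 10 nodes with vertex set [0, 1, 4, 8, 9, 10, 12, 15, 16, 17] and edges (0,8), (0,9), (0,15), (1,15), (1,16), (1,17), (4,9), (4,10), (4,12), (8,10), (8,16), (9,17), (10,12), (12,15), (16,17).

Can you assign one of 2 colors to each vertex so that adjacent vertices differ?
No, G is not 2-colorable

The clique on vertices [1, 16, 17] has size 3 > 2, so it alone needs 3 colors.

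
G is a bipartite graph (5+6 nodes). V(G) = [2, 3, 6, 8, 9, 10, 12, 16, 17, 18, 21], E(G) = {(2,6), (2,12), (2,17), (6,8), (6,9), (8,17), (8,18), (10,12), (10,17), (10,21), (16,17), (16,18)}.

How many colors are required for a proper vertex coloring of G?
χ(G) = 2

Clique number ω(G) = 2 (lower bound: χ ≥ ω).
The graph is bipartite (no odd cycle), so 2 colors suffice: χ(G) = 2.
A valid 2-coloring: color 1: [3, 6, 12, 17, 18, 21]; color 2: [2, 8, 9, 10, 16].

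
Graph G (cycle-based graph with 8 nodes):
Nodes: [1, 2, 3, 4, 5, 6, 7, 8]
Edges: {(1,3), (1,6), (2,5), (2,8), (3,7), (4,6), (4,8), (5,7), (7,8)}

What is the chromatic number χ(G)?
χ(G) = 2

Clique number ω(G) = 2 (lower bound: χ ≥ ω).
The graph is bipartite (no odd cycle), so 2 colors suffice: χ(G) = 2.
A valid 2-coloring: color 1: [3, 5, 6, 8]; color 2: [1, 2, 4, 7].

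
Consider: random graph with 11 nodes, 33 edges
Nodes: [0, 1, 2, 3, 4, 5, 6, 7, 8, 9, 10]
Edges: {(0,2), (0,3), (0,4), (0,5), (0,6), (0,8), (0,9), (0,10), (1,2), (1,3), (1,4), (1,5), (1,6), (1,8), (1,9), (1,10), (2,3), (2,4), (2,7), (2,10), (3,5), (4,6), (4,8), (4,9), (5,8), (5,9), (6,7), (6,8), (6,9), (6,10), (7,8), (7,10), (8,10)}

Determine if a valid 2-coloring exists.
No, G is not 2-colorable

The clique on vertices [0, 6, 8, 10] has size 4 > 2, so it alone needs 4 colors.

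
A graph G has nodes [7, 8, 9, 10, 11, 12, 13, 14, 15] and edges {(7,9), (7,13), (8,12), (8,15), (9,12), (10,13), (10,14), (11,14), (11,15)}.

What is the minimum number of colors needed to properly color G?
χ(G) = 3

Clique number ω(G) = 2 (lower bound: χ ≥ ω).
Odd cycle [12, 9, 7, 13, 10, 14, 11, 15, 8] needs 3 colors (χ ≥ 3).
The coloring below uses 3 colors, so χ(G) = 3.
A valid 3-coloring: color 1: [7, 10, 12, 15]; color 2: [8, 9, 11, 13]; color 3: [14].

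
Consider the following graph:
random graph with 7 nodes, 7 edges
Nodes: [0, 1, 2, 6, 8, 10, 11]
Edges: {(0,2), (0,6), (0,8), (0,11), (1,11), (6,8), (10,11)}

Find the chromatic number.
χ(G) = 3

Clique number ω(G) = 3 (lower bound: χ ≥ ω).
The clique on [0, 6, 8] has size 3, forcing χ ≥ 3, and the coloring below uses 3 colors, so χ(G) = 3.
A valid 3-coloring: color 1: [0, 1, 10]; color 2: [2, 6, 11]; color 3: [8].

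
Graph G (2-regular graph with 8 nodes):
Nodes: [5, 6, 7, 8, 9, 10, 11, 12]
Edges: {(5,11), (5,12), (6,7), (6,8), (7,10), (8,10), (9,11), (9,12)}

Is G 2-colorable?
A valid 2-coloring: color 1: [5, 6, 9, 10]; color 2: [7, 8, 11, 12].
(χ(G) = 2 ≤ 2.)

Yes, G is 2-colorable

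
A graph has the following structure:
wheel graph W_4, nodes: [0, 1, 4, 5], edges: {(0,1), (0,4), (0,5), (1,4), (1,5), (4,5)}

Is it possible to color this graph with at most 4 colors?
Yes, G is 4-colorable

A valid 4-coloring: color 1: [0]; color 2: [1]; color 3: [4]; color 4: [5].
(χ(G) = 4 ≤ 4.)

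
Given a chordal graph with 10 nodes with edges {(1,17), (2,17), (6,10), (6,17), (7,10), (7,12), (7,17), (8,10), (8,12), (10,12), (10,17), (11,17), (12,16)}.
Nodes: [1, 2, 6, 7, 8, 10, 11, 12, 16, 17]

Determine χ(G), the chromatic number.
Clique number ω(G) = 3 (lower bound: χ ≥ ω).
The clique on [8, 10, 12] has size 3, forcing χ ≥ 3, and the coloring below uses 3 colors, so χ(G) = 3.
A valid 3-coloring: color 1: [12, 17]; color 2: [1, 2, 10, 11, 16]; color 3: [6, 7, 8].

χ(G) = 3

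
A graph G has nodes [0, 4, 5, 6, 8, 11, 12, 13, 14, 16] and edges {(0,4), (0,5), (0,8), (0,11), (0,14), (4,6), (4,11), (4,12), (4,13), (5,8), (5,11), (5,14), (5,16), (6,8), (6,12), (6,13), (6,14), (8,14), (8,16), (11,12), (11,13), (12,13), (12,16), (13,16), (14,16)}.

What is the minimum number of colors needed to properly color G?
χ(G) = 5

Clique number ω(G) = 4 (lower bound: χ ≥ ω).
Suppose a proper 4-coloring c exists. The clique [0, 5, 8, 14] takes 4 distinct colors; by symmetry let c(0) = 1, c(5) = 2, c(8) = 3, c(14) = 4.
- Vertex 16: neighbors [5, 8, 14] already have colors [2, 3, 4] ⇒ c(16) = 1.
- Vertex 6: neighbors [8, 14] already have colors [3, 4]; try each remaining color.
- Case c(6) = 1:
  - Vertex 11: neighbors [0, 5] already have colors [1, 2]; try each remaining color.
  - Case c(11) = 3:
    - Vertex 4: neighbors [0, 11] already have colors [1, 3]; try each remaining color.
    - Case c(4) = 2:
      - Vertex 12: neighbors [6, 4, 11] already have colors [1, 2, 3] ⇒ c(12) = 4.
      - Vertex 13: neighbors [6, 4, 11, 12] already have colors [1, 2, 3, 4] — all 4 colors blocked. Contradiction.
    - Case c(4) = 4:
      - Vertex 12: neighbors [6, 11, 4] already have colors [1, 3, 4] ⇒ c(12) = 2.
      - Vertex 13: neighbors [6, 12, 11, 4] already have colors [1, 2, 3, 4] — all 4 colors blocked. Contradiction.
  - Case c(11) = 4:
    - Vertex 4: neighbors [0, 11] already have colors [1, 4]; try each remaining color.
    - Case c(4) = 2:
      - Vertex 12: neighbors [6, 4, 11] already have colors [1, 2, 4] ⇒ c(12) = 3.
      - Vertex 13: neighbors [6, 4, 12, 11] already have colors [1, 2, 3, 4] — all 4 colors blocked. Contradiction.
    - Case c(4) = 3:
      - Vertex 12: neighbors [6, 4, 11] already have colors [1, 3, 4] ⇒ c(12) = 2.
      - Vertex 13: neighbors [6, 12, 4, 11] already have colors [1, 2, 3, 4] — all 4 colors blocked. Contradiction.
- Case c(6) = 2:
  - Vertex 4: neighbors [0, 6] already have colors [1, 2]; try each remaining color.
  - Case c(4) = 3:
    - Vertex 11: neighbors [0, 5, 4] already have colors [1, 2, 3] ⇒ c(11) = 4.
    - Vertex 12: neighbors [16, 6, 4, 11] already have colors [1, 2, 3, 4] — all 4 colors blocked. Contradiction.
  - Case c(4) = 4:
    - Vertex 11: neighbors [0, 5, 4] already have colors [1, 2, 4] ⇒ c(11) = 3.
    - Vertex 12: neighbors [16, 6, 11, 4] already have colors [1, 2, 3, 4] — all 4 colors blocked. Contradiction.
Every case ends in a contradiction, so G has no proper 4-coloring (χ ≥ 5).
The coloring below uses 5 colors, so χ(G) = 5.
A valid 5-coloring: color 1: [8, 11]; color 2: [5, 12]; color 3: [0, 6, 16]; color 4: [13, 14]; color 5: [4].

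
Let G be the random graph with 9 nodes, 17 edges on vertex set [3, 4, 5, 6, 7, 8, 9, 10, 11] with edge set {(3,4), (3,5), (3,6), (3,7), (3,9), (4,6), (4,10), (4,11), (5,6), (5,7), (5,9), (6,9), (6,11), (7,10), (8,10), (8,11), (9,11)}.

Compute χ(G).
Clique number ω(G) = 4 (lower bound: χ ≥ ω).
The clique on [3, 5, 6, 9] has size 4, forcing χ ≥ 4, and the coloring below uses 4 colors, so χ(G) = 4.
A valid 4-coloring: color 1: [6, 7, 8]; color 2: [3, 10, 11]; color 3: [4, 9]; color 4: [5].

χ(G) = 4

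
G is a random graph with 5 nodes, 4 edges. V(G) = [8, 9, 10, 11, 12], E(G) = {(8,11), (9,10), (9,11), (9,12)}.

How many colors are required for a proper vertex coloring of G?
χ(G) = 2

Clique number ω(G) = 2 (lower bound: χ ≥ ω).
The graph is bipartite (no odd cycle), so 2 colors suffice: χ(G) = 2.
A valid 2-coloring: color 1: [8, 9]; color 2: [10, 11, 12].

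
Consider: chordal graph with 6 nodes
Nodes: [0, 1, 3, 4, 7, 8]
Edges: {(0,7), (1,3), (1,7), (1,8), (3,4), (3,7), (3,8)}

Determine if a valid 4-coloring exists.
A valid 4-coloring: color 1: [0, 3]; color 2: [4, 7, 8]; color 3: [1].
(χ(G) = 3 ≤ 4.)

Yes, G is 4-colorable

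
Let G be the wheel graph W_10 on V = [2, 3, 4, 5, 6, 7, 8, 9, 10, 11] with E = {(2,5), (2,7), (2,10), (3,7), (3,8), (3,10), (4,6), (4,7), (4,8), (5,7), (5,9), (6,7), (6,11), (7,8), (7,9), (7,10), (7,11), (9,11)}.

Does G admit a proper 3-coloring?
Odd cycle [2, 5, 9, 11, 6, 4, 8, 3, 10] needs 3 colors (χ ≥ 3).
Vertex 7 is adjacent to every vertex of [2, 3, 4, 5, 6, 8, 9, 10, 11], which already need 3 colors among themselves, so 7 needs a new color (χ ≥ 4).
Hence χ(G) ≥ 4 > 3, so no proper 3-coloring exists.

No, G is not 3-colorable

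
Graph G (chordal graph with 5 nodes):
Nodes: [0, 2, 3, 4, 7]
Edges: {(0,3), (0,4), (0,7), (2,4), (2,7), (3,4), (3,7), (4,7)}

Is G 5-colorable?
Yes, G is 5-colorable

A valid 5-coloring: color 1: [4]; color 2: [7]; color 3: [2, 3]; color 4: [0].
(χ(G) = 4 ≤ 5.)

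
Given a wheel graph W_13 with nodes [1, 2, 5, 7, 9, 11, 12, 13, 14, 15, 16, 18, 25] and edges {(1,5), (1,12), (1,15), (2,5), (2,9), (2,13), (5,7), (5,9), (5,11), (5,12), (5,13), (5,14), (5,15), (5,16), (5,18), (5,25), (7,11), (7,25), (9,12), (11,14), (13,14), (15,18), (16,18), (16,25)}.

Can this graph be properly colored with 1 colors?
The clique on vertices [1, 5, 12] has size 3 > 1, so it alone needs 3 colors.

No, G is not 1-colorable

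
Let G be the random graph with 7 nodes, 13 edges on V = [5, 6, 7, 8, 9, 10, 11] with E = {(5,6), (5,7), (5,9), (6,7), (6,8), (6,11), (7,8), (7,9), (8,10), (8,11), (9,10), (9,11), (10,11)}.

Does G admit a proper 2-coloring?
No, G is not 2-colorable

The clique on vertices [9, 10, 11] has size 3 > 2, so it alone needs 3 colors.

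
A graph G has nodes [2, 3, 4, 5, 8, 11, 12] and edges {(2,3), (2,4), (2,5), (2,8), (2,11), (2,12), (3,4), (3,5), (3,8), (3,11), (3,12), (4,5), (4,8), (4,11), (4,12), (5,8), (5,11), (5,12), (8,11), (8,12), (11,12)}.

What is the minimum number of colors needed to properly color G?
Clique number ω(G) = 7 (lower bound: χ ≥ ω).
The clique on [2, 3, 4, 5, 8, 11, 12] has size 7, forcing χ ≥ 7, and the coloring below uses 7 colors, so χ(G) = 7.
A valid 7-coloring: color 1: [12]; color 2: [4]; color 3: [5]; color 4: [2]; color 5: [11]; color 6: [3]; color 7: [8].

χ(G) = 7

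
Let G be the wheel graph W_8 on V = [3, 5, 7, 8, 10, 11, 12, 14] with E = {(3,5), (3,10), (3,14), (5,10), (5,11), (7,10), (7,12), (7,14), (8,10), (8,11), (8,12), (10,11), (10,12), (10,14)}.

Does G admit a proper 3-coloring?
No, G is not 3-colorable

Odd cycle [3, 5, 11, 8, 12, 7, 14] needs 3 colors (χ ≥ 3).
Vertex 10 is adjacent to every vertex of [3, 5, 7, 8, 11, 12, 14], which already need 3 colors among themselves, so 10 needs a new color (χ ≥ 4).
Hence χ(G) ≥ 4 > 3, so no proper 3-coloring exists.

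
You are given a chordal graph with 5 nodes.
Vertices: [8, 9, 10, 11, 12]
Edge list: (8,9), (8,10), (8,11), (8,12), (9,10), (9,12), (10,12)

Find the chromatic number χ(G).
Clique number ω(G) = 4 (lower bound: χ ≥ ω).
The clique on [8, 9, 10, 12] has size 4, forcing χ ≥ 4, and the coloring below uses 4 colors, so χ(G) = 4.
A valid 4-coloring: color 1: [8]; color 2: [9, 11]; color 3: [10]; color 4: [12].

χ(G) = 4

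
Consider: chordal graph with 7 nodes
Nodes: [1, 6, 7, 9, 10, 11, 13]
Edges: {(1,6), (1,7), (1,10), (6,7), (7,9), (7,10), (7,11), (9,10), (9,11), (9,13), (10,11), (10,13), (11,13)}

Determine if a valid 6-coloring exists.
A valid 6-coloring: color 1: [6, 10]; color 2: [7, 13]; color 3: [1, 9]; color 4: [11].
(χ(G) = 4 ≤ 6.)

Yes, G is 6-colorable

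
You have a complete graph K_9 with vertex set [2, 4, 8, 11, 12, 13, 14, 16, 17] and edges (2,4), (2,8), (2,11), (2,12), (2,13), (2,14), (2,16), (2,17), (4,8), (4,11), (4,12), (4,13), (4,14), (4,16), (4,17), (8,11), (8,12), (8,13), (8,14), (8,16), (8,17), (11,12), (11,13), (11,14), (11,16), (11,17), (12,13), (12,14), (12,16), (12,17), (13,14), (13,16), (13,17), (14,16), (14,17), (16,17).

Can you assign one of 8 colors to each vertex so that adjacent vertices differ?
No, G is not 8-colorable

The clique on vertices [2, 4, 8, 11, 12, 13, 14, 16, 17] has size 9 > 8, so it alone needs 9 colors.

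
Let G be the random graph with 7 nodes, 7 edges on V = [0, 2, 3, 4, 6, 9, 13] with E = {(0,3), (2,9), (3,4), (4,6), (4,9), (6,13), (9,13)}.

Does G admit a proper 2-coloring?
A valid 2-coloring: color 1: [3, 6, 9]; color 2: [0, 2, 4, 13].
(χ(G) = 2 ≤ 2.)

Yes, G is 2-colorable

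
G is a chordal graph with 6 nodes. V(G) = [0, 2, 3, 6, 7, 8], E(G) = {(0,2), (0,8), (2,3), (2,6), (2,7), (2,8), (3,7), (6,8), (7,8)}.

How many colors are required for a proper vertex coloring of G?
Clique number ω(G) = 3 (lower bound: χ ≥ ω).
The clique on [0, 2, 8] has size 3, forcing χ ≥ 3, and the coloring below uses 3 colors, so χ(G) = 3.
A valid 3-coloring: color 1: [2]; color 2: [3, 8]; color 3: [0, 6, 7].

χ(G) = 3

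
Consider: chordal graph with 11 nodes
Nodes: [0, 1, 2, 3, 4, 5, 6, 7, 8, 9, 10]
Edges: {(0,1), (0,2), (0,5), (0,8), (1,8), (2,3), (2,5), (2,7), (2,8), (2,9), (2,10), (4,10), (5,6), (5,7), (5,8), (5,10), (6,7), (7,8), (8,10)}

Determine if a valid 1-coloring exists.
The clique on vertices [0, 2, 5, 8] has size 4 > 1, so it alone needs 4 colors.

No, G is not 1-colorable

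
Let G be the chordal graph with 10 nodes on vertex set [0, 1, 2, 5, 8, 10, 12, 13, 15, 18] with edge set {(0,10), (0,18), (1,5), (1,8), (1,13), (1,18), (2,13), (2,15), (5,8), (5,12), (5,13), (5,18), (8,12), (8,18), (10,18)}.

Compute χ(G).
χ(G) = 4

Clique number ω(G) = 4 (lower bound: χ ≥ ω).
The clique on [1, 5, 8, 18] has size 4, forcing χ ≥ 4, and the coloring below uses 4 colors, so χ(G) = 4.
A valid 4-coloring: color 1: [0, 2, 5]; color 2: [12, 13, 15, 18]; color 3: [8, 10]; color 4: [1].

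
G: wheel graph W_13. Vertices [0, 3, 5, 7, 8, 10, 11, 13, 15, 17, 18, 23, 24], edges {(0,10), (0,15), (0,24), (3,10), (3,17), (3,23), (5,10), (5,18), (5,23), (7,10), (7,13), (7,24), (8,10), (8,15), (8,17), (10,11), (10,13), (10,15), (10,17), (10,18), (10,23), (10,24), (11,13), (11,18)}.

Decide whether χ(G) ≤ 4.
Yes, G is 4-colorable

A valid 4-coloring: color 1: [10]; color 2: [13, 15, 17, 18, 23, 24]; color 3: [0, 3, 5, 7, 8, 11].
(χ(G) = 3 ≤ 4.)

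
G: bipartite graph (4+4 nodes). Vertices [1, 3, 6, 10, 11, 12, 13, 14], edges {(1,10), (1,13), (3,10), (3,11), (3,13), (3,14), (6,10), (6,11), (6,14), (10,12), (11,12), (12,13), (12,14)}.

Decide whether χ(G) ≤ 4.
Yes, G is 4-colorable

A valid 4-coloring: color 1: [1, 3, 6, 12]; color 2: [10, 11, 13, 14].
(χ(G) = 2 ≤ 4.)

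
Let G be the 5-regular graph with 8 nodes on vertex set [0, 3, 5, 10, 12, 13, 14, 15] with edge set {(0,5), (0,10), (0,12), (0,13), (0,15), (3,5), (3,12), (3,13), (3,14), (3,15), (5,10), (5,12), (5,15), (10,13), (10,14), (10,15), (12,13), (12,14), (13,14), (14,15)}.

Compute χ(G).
χ(G) = 4

Clique number ω(G) = 4 (lower bound: χ ≥ ω).
The clique on [0, 5, 10, 15] has size 4, forcing χ ≥ 4, and the coloring below uses 4 colors, so χ(G) = 4.
A valid 4-coloring: color 1: [13, 15]; color 2: [5, 14]; color 3: [10, 12]; color 4: [0, 3].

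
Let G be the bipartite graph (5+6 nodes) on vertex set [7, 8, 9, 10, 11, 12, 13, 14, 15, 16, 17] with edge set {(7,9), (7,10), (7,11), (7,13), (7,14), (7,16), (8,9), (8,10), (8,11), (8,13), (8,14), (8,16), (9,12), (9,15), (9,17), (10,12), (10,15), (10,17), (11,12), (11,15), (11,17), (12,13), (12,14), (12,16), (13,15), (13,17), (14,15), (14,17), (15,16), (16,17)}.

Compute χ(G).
Clique number ω(G) = 2 (lower bound: χ ≥ ω).
The graph is bipartite (no odd cycle), so 2 colors suffice: χ(G) = 2.
A valid 2-coloring: color 1: [7, 8, 12, 15, 17]; color 2: [9, 10, 11, 13, 14, 16].

χ(G) = 2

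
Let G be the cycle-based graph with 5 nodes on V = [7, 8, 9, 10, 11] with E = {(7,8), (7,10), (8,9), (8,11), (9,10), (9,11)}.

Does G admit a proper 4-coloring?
A valid 4-coloring: color 1: [7, 9]; color 2: [8, 10]; color 3: [11].
(χ(G) = 3 ≤ 4.)

Yes, G is 4-colorable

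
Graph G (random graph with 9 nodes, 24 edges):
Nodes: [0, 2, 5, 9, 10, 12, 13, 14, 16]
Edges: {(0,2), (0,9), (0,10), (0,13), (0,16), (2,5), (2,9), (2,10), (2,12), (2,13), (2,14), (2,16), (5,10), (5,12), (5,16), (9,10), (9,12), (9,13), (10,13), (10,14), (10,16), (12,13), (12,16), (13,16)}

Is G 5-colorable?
Yes, G is 5-colorable

A valid 5-coloring: color 1: [2]; color 2: [10, 12]; color 3: [5, 13, 14]; color 4: [9, 16]; color 5: [0].
(χ(G) = 5 ≤ 5.)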